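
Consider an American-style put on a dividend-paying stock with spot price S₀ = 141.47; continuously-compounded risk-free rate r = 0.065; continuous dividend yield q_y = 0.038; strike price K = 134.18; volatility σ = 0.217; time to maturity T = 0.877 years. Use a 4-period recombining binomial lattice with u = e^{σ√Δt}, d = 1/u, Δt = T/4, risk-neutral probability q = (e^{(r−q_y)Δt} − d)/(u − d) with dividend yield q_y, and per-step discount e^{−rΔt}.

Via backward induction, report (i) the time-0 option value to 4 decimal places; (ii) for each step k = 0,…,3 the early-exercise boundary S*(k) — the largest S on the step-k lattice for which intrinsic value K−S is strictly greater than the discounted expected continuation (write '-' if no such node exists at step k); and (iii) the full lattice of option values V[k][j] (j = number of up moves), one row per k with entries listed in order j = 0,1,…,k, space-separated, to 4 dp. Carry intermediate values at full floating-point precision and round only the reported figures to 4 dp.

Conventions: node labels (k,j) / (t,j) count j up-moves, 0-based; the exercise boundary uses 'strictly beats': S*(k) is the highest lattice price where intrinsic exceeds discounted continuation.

price = 6.7645
boundary = - - - 104.2991
tree:
6.7645
11.6022 2.1922
19.1672 4.4813 0.0000
29.8809 9.1607 0.0000 0.0000
39.9580 18.7261 0.0000 0.0000 0.0000

Δt=0.21925, u=1.10695, d=0.90338, q=0.50379, disc=e^(-rΔt)=0.98585
k=4 terminal: V=max(K-S,0) → 39.9580 18.7261 0.0000 0.0000 0.0000
k=3: j=0 S=104.2991 intr=29.8809 cont=28.8476 V=29.8809[EX]; j=1 S=127.8016 intr=6.3784 cont=9.1607 V=9.1607[hold]; j=2 S=156.6002 intr=0.0000 cont=0.0000 V=0.0000[hold]; j=3 S=191.8882 intr=0.0000 cont=0.0000 V=0.0000[hold]  S*(3)=104.2991
k=2: j=0 S=115.4539 intr=18.7261 cont=19.1672 V=19.1672[hold]; j=1 S=141.4700 intr=0.0000 cont=4.4813 V=4.4813[hold]; j=2 S=173.3486 intr=0.0000 cont=0.0000 V=0.0000[hold]  S*(2)=-
k=1: j=0 S=127.8016 intr=6.3784 cont=11.6022 V=11.6022[hold]; j=1 S=156.6002 intr=0.0000 cont=2.1922 V=2.1922[hold]  S*(1)=-
k=0: j=0 S=141.4700 intr=0.0000 cont=6.7645 V=6.7645[hold]  S*(0)=-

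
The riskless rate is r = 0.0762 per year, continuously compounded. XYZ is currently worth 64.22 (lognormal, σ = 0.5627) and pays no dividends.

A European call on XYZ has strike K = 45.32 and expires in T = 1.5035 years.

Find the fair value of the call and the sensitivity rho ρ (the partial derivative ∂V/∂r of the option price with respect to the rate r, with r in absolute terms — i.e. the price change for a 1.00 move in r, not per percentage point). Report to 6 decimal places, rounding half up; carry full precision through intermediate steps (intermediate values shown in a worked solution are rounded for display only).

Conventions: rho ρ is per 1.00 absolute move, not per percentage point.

price = 28.905748
ρ = 38.151997

σ√T = 0.5627·√1.5035 = 0.689967
d₁ = (ln(S/K) + (r+σ²/2)T) / (σ√T) = (ln(64.22/45.32) + (0.0762+0.5627²/2)·1.5035) / 0.689967 = (0.348566 + 0.352594) / 0.689967 = 1.016223
d₂ = d₁ − σ√T = 1.016223 − 0.689967 = 0.326255
e^{−rT} = 0.891752
N(d₁) = 0.845238,  N(d₂) = 0.627884
Call price V = S·N(d₁) − K·e^{−rT}·N(d₂) = 54.281203 − 25.375455 = 28.905748
ρ = K·T·e^{−rT}·N(d₂) = 38.151997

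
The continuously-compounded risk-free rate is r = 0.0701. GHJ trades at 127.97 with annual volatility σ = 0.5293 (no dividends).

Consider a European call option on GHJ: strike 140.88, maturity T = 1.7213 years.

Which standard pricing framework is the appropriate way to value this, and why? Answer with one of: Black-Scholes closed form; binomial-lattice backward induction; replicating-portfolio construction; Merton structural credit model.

Key observation: everything needed for the exact continuous-time valuation of the European call on GHJ (strike 140.88) is given, and no feature rules the closed form out.

framework: Black-Scholes closed form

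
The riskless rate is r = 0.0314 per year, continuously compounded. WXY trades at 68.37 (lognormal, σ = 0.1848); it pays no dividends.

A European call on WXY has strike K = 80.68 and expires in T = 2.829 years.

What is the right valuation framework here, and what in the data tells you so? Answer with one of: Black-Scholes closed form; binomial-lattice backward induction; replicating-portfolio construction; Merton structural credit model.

framework: Black-Scholes closed form

Key observation: the instrument is a plain European call (strike 80.68) on a lognormal asset; the exact continuous-time formula applies directly.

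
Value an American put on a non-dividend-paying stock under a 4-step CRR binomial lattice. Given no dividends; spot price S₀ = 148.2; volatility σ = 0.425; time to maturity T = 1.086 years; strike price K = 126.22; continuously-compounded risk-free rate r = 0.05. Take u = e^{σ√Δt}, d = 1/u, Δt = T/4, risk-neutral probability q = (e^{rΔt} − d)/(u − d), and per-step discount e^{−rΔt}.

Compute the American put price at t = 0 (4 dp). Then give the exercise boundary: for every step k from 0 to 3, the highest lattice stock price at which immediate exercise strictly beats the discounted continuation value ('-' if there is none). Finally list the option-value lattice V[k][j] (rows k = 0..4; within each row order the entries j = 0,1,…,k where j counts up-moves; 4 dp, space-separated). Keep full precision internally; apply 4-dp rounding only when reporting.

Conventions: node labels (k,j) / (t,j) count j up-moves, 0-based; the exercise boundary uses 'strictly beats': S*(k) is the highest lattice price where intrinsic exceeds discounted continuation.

params: Δt=0.27150 u=1.24788 d=0.80136 q=0.47547 e^(-rΔt)=0.98652
t_4 payoffs: 65.1044 31.0500 0.0000 0.0000 0.0000
t_3: node(3,0) S=76.2651 payoff=49.9549 vs cont=48.2530 → 49.9549 [stop]  node(3,1) S=118.7611 payoff=7.4589 vs cont=16.0670 → 16.0670 [wait]  node(3,2) S=184.9364 payoff=0.0000 vs cont=0.0000 → 0.0000 [wait]  node(3,3) S=287.9854 payoff=0.0000 vs cont=0.0000 → 0.0000 [wait]  ⇒ S*(3)=76.2651
t_2: node(2,0) S=95.1700 payoff=31.0500 vs cont=33.3859 → 33.3859 [wait]  node(2,1) S=148.2000 payoff=0.0000 vs cont=8.3140 → 8.3140 [wait]  node(2,2) S=230.7791 payoff=0.0000 vs cont=0.0000 → 0.0000 [wait]  ⇒ S*(2)=-
t_1: node(1,0) S=118.7611 payoff=7.4589 vs cont=21.1755 → 21.1755 [wait]  node(1,1) S=184.9364 payoff=0.0000 vs cont=4.3021 → 4.3021 [wait]  ⇒ S*(1)=-
t_0: node(0,0) S=148.2000 payoff=0.0000 vs cont=12.9753 → 12.9753 [wait]  ⇒ S*(0)=-

price = 12.9753
boundary = - - - 76.2651
tree:
12.9753
21.1755 4.3021
33.3859 8.3140 0.0000
49.9549 16.0670 0.0000 0.0000
65.1044 31.0500 0.0000 0.0000 0.0000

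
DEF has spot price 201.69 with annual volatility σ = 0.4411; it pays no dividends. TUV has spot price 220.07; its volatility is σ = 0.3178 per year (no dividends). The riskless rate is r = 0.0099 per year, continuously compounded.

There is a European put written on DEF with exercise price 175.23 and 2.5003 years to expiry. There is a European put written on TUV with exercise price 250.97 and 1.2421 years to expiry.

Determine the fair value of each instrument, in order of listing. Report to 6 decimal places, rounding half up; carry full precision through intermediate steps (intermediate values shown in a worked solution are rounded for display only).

[DEF put K=175.23]
σ√T = 0.4411·√2.5003 = 0.697482
d₁ = (ln(S/K) + (r+σ²/2)T) / (σ√T) = (ln(201.69/175.23) + (0.0099+0.4411²/2)·2.5003) / 0.697482 = (0.140632 + 0.267994) / 0.697482 = 0.585859
d₂ = d₁ − σ√T = 0.585859 − 0.697482 = -0.111623
e^{−rT} = 0.975551
N(−d₁) = 0.278985,  N(−d₂) = 0.544439
price = K·e^{−rT}·N(−d₂) − S·N(−d₁) = 93.069541 − 56.268520 = 36.801021
[TUV put K=250.97]
σ√T = 0.3178·√1.2421 = 0.354187
d₁ = (ln(S/K) + (r+σ²/2)T) / (σ√T) = (ln(220.07/250.97) + (0.0099+0.3178²/2)·1.2421) / 0.354187 = (-0.131388 + 0.075021) / 0.354187 = -0.159144
d₂ = d₁ − σ√T = -0.159144 − 0.354187 = -0.513331
e^{−rT} = 0.987779
N(−d₁) = 0.563222,  N(−d₂) = 0.696140
price = K·e^{−rT}·N(−d₂) − S·N(−d₁) = 172.575072 − 123.948372 = 48.626700

price(DEF put K=175.23) = 36.801021
price(TUV put K=250.97) = 48.626700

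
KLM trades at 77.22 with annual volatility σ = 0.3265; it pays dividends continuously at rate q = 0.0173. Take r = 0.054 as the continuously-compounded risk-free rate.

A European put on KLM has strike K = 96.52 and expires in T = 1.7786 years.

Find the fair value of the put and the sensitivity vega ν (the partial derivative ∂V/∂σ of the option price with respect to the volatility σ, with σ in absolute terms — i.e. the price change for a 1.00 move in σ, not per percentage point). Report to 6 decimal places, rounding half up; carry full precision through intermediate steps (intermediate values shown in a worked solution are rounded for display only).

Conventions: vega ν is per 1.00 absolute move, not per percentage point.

σ√T = 0.3265·√1.7786 = 0.435434
d₁ = (ln(S/K) + (r−q+σ²/2)T) / (σ√T) = (ln(77.22/96.52) + (0.054−0.0173+0.3265²/2)·1.7786) / 0.435434 = (-0.223092 + 0.160076) / 0.435434 = -0.144719
d₂ = d₁ − σ√T = -0.144719 − 0.435434 = -0.580153
e^{−rT} = 0.908424
e^{−qT} = 0.969699
N(−d₁) = 0.557534,  N(−d₂) = 0.719094
Put price V = K·e^{−rT}·N(−d₂) − S·e^{−qT}·N(−d₁) = 63.050956 − 41.748209 = 21.302747
φ(d₁) = (1/√(2π))·e^{−d₁²/2} = 0.394786
ν = S·e^{−qT}·φ(d₁)·√T = 39.424663

price = 21.302747
ν = 39.424663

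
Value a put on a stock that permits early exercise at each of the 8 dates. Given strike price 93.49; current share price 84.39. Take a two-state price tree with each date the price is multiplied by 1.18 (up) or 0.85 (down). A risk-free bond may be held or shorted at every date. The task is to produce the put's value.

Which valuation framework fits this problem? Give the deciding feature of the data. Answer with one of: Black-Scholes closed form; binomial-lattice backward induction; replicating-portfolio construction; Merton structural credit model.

framework: binomial-lattice backward induction

Key observation: early exercise of the strike-93.49 put must be checked at each of the 8 dates (spot 84.39), which forces a node-by-node comparison of intrinsic and continuation value backward from expiry.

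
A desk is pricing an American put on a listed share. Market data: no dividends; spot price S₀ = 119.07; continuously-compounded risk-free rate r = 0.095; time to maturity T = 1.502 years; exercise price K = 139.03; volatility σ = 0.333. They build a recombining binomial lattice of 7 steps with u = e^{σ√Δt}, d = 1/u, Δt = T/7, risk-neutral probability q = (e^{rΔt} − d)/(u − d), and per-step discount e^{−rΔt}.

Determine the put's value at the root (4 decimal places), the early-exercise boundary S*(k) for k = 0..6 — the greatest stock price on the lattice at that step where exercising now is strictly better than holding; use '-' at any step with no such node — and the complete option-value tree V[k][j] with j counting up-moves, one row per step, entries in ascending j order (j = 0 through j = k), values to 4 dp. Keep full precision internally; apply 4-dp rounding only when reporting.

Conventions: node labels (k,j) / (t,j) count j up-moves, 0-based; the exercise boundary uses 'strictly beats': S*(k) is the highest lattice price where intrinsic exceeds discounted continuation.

Δt=0.21457  u=1.16678  d=0.85706  q=0.52800  discount=0.97982
step 7 (expiry): payoffs max(K−S,0) = 98.5848 83.9684 64.0699 36.9803 0.1010 0.0000 0.0000 0.0000
step 6: (k=6,j=0): S=47.1909, K−S=91.8391, hold=89.0338 ⇒ V=91.8391 exercise | (k=6,j=1): S=64.2450, K−S=74.7850, hold=71.9796 ⇒ V=74.7850 exercise | (k=6,j=2): S=87.4623, K−S=51.5677, hold=48.7623 ⇒ V=51.5677 exercise | (k=6,j=3): S=119.0700, K−S=19.9600, hold=17.1547 ⇒ V=19.9600 exercise | (k=6,j=4): S=162.1003, K−S=0.0000, hold=0.0467 ⇒ V=0.0467 continue | (k=6,j=5): S=220.6811, K−S=0.0000, hold=0.0000 ⇒ V=0.0000 continue | (k=6,j=6): S=300.4322, K−S=0.0000, hold=0.0000 ⇒ V=0.0000 continue  boundary S*=119.0700
step 5: (k=5,j=0): S=55.0616, K−S=83.9684, hold=81.1631 ⇒ V=83.9684 exercise | (k=5,j=1): S=74.9601, K−S=64.0699, hold=61.2645 ⇒ V=64.0699 exercise | (k=5,j=2): S=102.0497, K−S=36.9803, hold=34.1750 ⇒ V=36.9803 exercise | (k=5,j=3): S=138.9290, K−S=0.1010, hold=9.2551 ⇒ V=9.2551 continue | (k=5,j=4): S=189.1361, K−S=0.0000, hold=0.0216 ⇒ V=0.0216 continue | (k=5,j=5): S=257.4873, K−S=0.0000, hold=0.0000 ⇒ V=0.0000 continue  boundary S*=102.0497
step 4: (k=4,j=0): S=64.2450, K−S=74.7850, hold=71.9796 ⇒ V=74.7850 exercise | (k=4,j=1): S=87.4623, K−S=51.5677, hold=48.7623 ⇒ V=51.5677 exercise | (k=4,j=2): S=119.0700, K−S=19.9600, hold=21.8906 ⇒ V=21.8906 continue | (k=4,j=3): S=162.1003, K−S=0.0000, hold=4.2914 ⇒ V=4.2914 continue | (k=4,j=4): S=220.6811, K−S=0.0000, hold=0.0100 ⇒ V=0.0100 continue  boundary S*=87.4623
step 3: (k=3,j=0): S=74.9601, K−S=64.0699, hold=61.2645 ⇒ V=64.0699 exercise | (k=3,j=1): S=102.0497, K−S=36.9803, hold=35.1738 ⇒ V=36.9803 exercise | (k=3,j=2): S=138.9290, K−S=0.1010, hold=12.3440 ⇒ V=12.3440 continue | (k=3,j=3): S=189.1361, K−S=0.0000, hold=1.9898 ⇒ V=1.9898 continue  boundary S*=102.0497
step 2: (k=2,j=0): S=87.4623, K−S=51.5677, hold=48.7623 ⇒ V=51.5677 exercise | (k=2,j=1): S=119.0700, K−S=19.9600, hold=23.4886 ⇒ V=23.4886 continue | (k=2,j=2): S=162.1003, K−S=0.0000, hold=6.7382 ⇒ V=6.7382 continue  boundary S*=87.4623
step 1: (k=1,j=0): S=102.0497, K−S=36.9803, hold=36.0005 ⇒ V=36.9803 exercise | (k=1,j=1): S=138.9290, K−S=0.1010, hold=14.3488 ⇒ V=14.3488 continue  boundary S*=102.0497
step 0: (k=0,j=0): S=119.0700, K−S=19.9600, hold=24.5258 ⇒ V=24.5258 continue  boundary S*=-

price = 24.5258
boundary = - 102.0497 87.4623 102.0497 87.4623 102.0497 119.0700
tree:
24.5258
36.9803 14.3488
51.5677 23.4886 6.7382
64.0699 36.9803 12.3440 1.9898
74.7850 51.5677 21.8906 4.2914 0.0100
83.9684 64.0699 36.9803 9.2551 0.0216 0.0000
91.8391 74.7850 51.5677 19.9600 0.0467 0.0000 0.0000
98.5848 83.9684 64.0699 36.9803 0.1010 0.0000 0.0000 0.0000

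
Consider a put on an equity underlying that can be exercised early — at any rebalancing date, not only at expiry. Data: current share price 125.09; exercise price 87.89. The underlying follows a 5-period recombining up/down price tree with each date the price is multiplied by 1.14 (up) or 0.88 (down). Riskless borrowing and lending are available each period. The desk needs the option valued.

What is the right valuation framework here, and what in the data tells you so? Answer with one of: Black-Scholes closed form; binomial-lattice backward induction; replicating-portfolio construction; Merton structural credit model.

framework: binomial-lattice backward induction

Key observation: the defining feature is the embedded early-exercise option across 5 discrete dates on the spot-125.09 tree; pricing the strike-87.89 put means working backward with an exercise test at every node.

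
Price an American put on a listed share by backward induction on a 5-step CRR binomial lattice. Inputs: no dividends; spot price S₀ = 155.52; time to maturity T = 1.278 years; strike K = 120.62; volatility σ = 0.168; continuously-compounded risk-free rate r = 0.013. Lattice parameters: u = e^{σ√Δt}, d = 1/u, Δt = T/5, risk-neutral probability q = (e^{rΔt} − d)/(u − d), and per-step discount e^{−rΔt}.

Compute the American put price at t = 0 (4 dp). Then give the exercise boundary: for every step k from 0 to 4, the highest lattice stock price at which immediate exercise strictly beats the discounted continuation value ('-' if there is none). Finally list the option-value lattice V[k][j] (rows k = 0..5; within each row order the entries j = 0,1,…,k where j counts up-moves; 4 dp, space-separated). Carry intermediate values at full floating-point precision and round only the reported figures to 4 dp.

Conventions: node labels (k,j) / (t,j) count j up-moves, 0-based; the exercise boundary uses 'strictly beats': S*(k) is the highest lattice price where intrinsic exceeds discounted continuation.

price = 0.6286
boundary = - - - - 110.7230
tree:
0.6286
1.2522 0.0051
2.4944 0.0102 0.0000
4.9686 0.0204 0.0000 0.0000
9.8970 0.0408 0.0000 0.0000 0.0000
18.9130 0.0817 0.0000 0.0000 0.0000 0.0000

params: Δt=0.25560 u=1.08865 d=0.91857 q=0.49835 e^(-rΔt)=0.99668
t_5 payoffs: 18.9130 0.0817 0.0000 0.0000 0.0000 0.0000
t_4: node(4,0) S=110.7230 payoff=9.8970 vs cont=9.4968 → 9.8970 [stop]  node(4,1) S=131.2237 payoff=0.0000 vs cont=0.0408 → 0.0408 [wait]  node(4,2) S=155.5200 payoff=0.0000 vs cont=0.0000 → 0.0000 [wait]  node(4,3) S=184.3149 payoff=0.0000 vs cont=0.0000 → 0.0000 [wait]  node(4,4) S=218.4412 payoff=0.0000 vs cont=0.0000 → 0.0000 [wait]  ⇒ S*(4)=110.7230
t_3: node(3,0) S=120.5383 payoff=0.0817 vs cont=4.9686 → 4.9686 [wait]  node(3,1) S=142.8562 payoff=0.0000 vs cont=0.0204 → 0.0204 [wait]  node(3,2) S=169.3064 payoff=0.0000 vs cont=0.0000 → 0.0000 [wait]  node(3,3) S=200.6538 payoff=0.0000 vs cont=0.0000 → 0.0000 [wait]  ⇒ S*(3)=-
t_2: node(2,0) S=131.2237 payoff=0.0000 vs cont=2.4944 → 2.4944 [wait]  node(2,1) S=155.5200 payoff=0.0000 vs cont=0.0102 → 0.0102 [wait]  node(2,2) S=184.3149 payoff=0.0000 vs cont=0.0000 → 0.0000 [wait]  ⇒ S*(2)=-
t_1: node(1,0) S=142.8562 payoff=0.0000 vs cont=1.2522 → 1.2522 [wait]  node(1,1) S=169.3064 payoff=0.0000 vs cont=0.0051 → 0.0051 [wait]  ⇒ S*(1)=-
t_0: node(0,0) S=155.5200 payoff=0.0000 vs cont=0.6286 → 0.6286 [wait]  ⇒ S*(0)=-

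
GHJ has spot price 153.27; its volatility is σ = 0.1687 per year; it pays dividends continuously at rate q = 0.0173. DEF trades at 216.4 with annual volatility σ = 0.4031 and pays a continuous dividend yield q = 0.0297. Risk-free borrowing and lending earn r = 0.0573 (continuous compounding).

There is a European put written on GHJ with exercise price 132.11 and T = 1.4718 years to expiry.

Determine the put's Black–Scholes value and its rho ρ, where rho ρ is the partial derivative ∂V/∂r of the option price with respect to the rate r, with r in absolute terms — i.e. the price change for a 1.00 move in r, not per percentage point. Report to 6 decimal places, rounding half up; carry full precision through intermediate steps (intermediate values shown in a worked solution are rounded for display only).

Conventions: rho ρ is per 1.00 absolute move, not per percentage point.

price = 2.230630
ρ = -32.362909

σ√T = 0.1687·√1.4718 = 0.204663
d₁ = (ln(S/K) + (r−q+σ²/2)T) / (σ√T) = (ln(153.27/132.11) + (0.0573−0.0173+0.1687²/2)·1.4718) / 0.204663 = (0.148566 + 0.079815) / 0.204663 = 1.115891
d₂ = d₁ − σ√T = 1.115891 − 0.204663 = 0.911228
e^{−rT} = 0.919124
e^{−qT} = 0.974859
N(−d₁) = 0.132234,  N(−d₂) = 0.181088
Put price V = K·e^{−rT}·N(−d₂) − S·e^{−qT}·N(−d₁) = 21.988659 − 19.758029 = 2.230630
ρ = −K·T·e^{−rT}·N(−d₂) = -32.362909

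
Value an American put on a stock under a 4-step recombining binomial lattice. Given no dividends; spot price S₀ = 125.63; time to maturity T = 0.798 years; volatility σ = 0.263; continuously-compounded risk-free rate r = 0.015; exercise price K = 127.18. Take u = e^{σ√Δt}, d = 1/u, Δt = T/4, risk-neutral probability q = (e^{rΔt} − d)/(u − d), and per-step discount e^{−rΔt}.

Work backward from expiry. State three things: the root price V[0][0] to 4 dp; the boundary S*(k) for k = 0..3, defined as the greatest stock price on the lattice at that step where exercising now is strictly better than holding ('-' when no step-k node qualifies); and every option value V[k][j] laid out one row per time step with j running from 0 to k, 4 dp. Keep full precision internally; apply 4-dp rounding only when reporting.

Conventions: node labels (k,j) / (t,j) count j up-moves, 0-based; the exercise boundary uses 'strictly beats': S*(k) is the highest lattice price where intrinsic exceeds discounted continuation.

Δt=0.19950  u=1.12465  d=0.88917  q=0.48339  discount=0.99701
step 4 (expiry): payoffs max(K−S,0) = 48.6516 27.8546 1.5500 0.0000 0.0000
step 3: (k=3,j=0): S=88.3168, K−S=38.8632, hold=38.4831 ⇒ V=38.8632 exercise | (k=3,j=1): S=111.7061, K−S=15.4739, hold=15.0939 ⇒ V=15.4739 exercise | (k=3,j=2): S=141.2895, K−S=0.0000, hold=0.7983 ⇒ V=0.7983 continue | (k=3,j=3): S=178.7077, K−S=0.0000, hold=0.0000 ⇒ V=0.0000 continue  boundary S*=111.7061
step 2: (k=2,j=0): S=99.3254, K−S=27.8546, hold=27.4746 ⇒ V=27.8546 exercise | (k=2,j=1): S=125.6300, K−S=1.5500, hold=8.3548 ⇒ V=8.3548 continue | (k=2,j=2): S=158.9010, K−S=0.0000, hold=0.4112 ⇒ V=0.4112 continue  boundary S*=99.3254
step 1: (k=1,j=0): S=111.7061, K−S=15.4739, hold=18.3735 ⇒ V=18.3735 continue | (k=1,j=1): S=141.2895, K−S=0.0000, hold=4.5014 ⇒ V=4.5014 continue  boundary S*=-
step 0: (k=0,j=0): S=125.6300, K−S=1.5500, hold=11.6330 ⇒ V=11.6330 continue  boundary S*=-

price = 11.6330
boundary = - - 99.3254 111.7061
tree:
11.6330
18.3735 4.5014
27.8546 8.3548 0.4112
38.8632 15.4739 0.7983 0.0000
48.6516 27.8546 1.5500 0.0000 0.0000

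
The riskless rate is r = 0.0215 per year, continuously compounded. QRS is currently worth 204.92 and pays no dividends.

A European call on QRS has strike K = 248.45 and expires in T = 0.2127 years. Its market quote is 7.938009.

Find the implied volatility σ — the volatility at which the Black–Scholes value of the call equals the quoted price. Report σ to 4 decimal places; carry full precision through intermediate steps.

sigma = 0.5618

At σ = 0.5618 the Black–Scholes value reproduces the quote:
σ√T = 0.5618·√0.2127 = 0.259099
d₁ = (ln(S/K) + (r+σ²/2)T) / (σ√T) = (ln(204.92/248.45) + (0.0215+0.5618²/2)·0.2127) / 0.259099 = (-0.192622 + 0.038139) / 0.259099 = -0.596231
d₂ = d₁ − σ√T = -0.596231 − 0.259099 = -0.855330
e^{−rT} = 0.995437
N(d₁) = 0.275510,  N(d₂) = 0.196184
V = S·N(d₁) − K·e^{−rT}·N(d₂) = 56.457593 − 48.519585 = 7.938009 (the quoted price), and the Black–Scholes price is strictly increasing in σ, so σ is unique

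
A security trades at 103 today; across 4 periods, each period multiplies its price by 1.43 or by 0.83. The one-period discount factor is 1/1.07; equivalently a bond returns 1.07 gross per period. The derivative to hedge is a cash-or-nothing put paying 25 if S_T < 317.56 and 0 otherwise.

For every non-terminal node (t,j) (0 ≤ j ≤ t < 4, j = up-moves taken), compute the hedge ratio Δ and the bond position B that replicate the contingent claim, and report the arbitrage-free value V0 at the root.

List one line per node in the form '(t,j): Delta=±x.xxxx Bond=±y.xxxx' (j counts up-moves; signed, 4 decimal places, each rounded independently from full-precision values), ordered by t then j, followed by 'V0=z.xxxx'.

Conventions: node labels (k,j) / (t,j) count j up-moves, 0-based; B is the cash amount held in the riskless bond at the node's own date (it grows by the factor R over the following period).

Under the risk-neutral measure, an up-move has probability p* = (R−d)/(u−d) = 0.4000 and values discount at R = 1.07.
Payoffs at expiry: V(4,0)=25.0000, V(4,1)=25.0000, V(4,2)=25.0000, V(4,3)=25.0000, V(4,4)=0.0000
Node (3,0) S=58.8941: V=(p*·25.0000+(1−p*)·25.0000)/1.07=23.3645; Δ=(25.0000−25.0000)/(84.2185−48.8821)=0.0000; B=V−Δ·S=23.3645
Node (3,1) S=101.4681: V=(p*·25.0000+(1−p*)·25.0000)/1.07=23.3645; Δ=(25.0000−25.0000)/(145.0994−84.2185)=0.0000; B=V−Δ·S=23.3645
Node (3,2) S=174.8185: V=(p*·25.0000+(1−p*)·25.0000)/1.07=23.3645; Δ=(25.0000−25.0000)/(249.9905−145.0994)=0.0000; B=V−Δ·S=23.3645
Node (3,3) S=301.1933: V=(p*·0.0000+(1−p*)·25.0000)/1.07=14.0187; Δ=(0.0000−25.0000)/(430.7064−249.9905)=-0.1383; B=V−Δ·S=55.6854
Node (2,0) S=70.9567: V=(p*·23.3645+(1−p*)·23.3645)/1.07=21.8360; Δ=(23.3645−23.3645)/(101.4681−58.8941)=0.0000; B=V−Δ·S=21.8360
Node (2,1) S=122.2507: V=(p*·23.3645+(1−p*)·23.3645)/1.07=21.8360; Δ=(23.3645−23.3645)/(174.8185−101.4681)=0.0000; B=V−Δ·S=21.8360
Node (2,2) S=210.6247: V=(p*·14.0187+(1−p*)·23.3645)/1.07=18.3422; Δ=(14.0187−23.3645)/(301.1933−174.8185)=-0.0740; B=V−Δ·S=33.9185
Node (1,0) S=85.4900: V=(p*·21.8360+(1−p*)·21.8360)/1.07=20.4074; Δ=(21.8360−21.8360)/(122.2507−70.9567)=0.0000; B=V−Δ·S=20.4074
Node (1,1) S=147.2900: V=(p*·18.3422+(1−p*)·21.8360)/1.07=19.1014; Δ=(18.3422−21.8360)/(210.6247−122.2507)=-0.0395; B=V−Δ·S=24.9243
Node (0,0) S=103.0000: V=(p*·19.1014+(1−p*)·20.4074)/1.07=18.5841; Δ=(19.1014−20.4074)/(147.2900−85.4900)=-0.0211; B=V−Δ·S=20.7609
Verification: the root portfolio costs Δ(0,0)·S0 + B(0,0) = 18.5841, matching V0.

(0,0): Delta=-0.0211 Bond=20.7609
(1,0): Delta=0.0000 Bond=20.4074
(1,1): Delta=-0.0395 Bond=24.9243
(2,0): Delta=0.0000 Bond=21.8360
(2,1): Delta=0.0000 Bond=21.8360
(2,2): Delta=-0.0740 Bond=33.9185
(3,0): Delta=0.0000 Bond=23.3645
(3,1): Delta=0.0000 Bond=23.3645
(3,2): Delta=0.0000 Bond=23.3645
(3,3): Delta=-0.1383 Bond=55.6854
V0=18.5841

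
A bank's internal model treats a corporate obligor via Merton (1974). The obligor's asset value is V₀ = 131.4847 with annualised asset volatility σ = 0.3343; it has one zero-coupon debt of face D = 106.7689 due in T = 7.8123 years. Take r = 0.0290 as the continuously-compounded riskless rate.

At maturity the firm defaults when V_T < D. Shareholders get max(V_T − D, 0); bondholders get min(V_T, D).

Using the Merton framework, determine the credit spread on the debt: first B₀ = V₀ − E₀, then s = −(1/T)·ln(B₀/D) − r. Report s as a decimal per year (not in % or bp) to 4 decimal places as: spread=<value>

With assets at 131.4847 and a single debt payment of 106.7689 at 7.8123 years:
d₁ = [ln(V₀/D) + (r + σ²/2)T] / (σ√T)
   = [ln(131.4847/106.7689) + (0.0290 + 0.5·0.3343²)·7.8123] / (0.3343·√7.8123)
   = [0.208224 + 0.663094] / 0.934385 = 0.932504
d₂ = d₁ − σ√T = 0.932504 − 0.934385 = -0.001880
N(d₁) = 0.824462,  N(d₂) = 0.499250,  e^(−rT) = 0.797274
E₀ = V₀·N(d₁) − D·e^(−rT)·N(d₂)
   = 131.4847·0.824462 − 106.7689·0.797274·0.499250 = 65.905966
B₀ = V₀ − E₀ = 131.4847 − 65.905966 = 65.578734
spread = −(1/T)·ln(B₀/D) − r = −(1/7.8123)·ln(65.578734/106.7689) − 0.0290 = 0.03339074

spread=0.0334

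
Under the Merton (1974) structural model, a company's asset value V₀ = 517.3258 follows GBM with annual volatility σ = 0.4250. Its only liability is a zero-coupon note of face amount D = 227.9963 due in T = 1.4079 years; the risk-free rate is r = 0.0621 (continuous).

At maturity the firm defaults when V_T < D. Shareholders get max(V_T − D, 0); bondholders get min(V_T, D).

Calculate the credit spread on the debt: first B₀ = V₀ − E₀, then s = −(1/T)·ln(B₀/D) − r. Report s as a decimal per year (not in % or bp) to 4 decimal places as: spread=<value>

Work the structural quantities from V₀ = 517.3258 against face 227.9963:
d₁ = [ln(V₀/D) + (r + σ²/2)T] / (σ√T)
   = [ln(517.3258/227.9963) + (0.0621 + 0.5·0.4250²)·1.4079] / (0.4250·√1.4079)
   = [0.819343 + 0.214582] / 0.504284 = 2.050285
d₂ = d₁ − σ√T = 2.050285 − 0.504284 = 1.546001
N(d₁) = 0.979832,  N(d₂) = 0.938948,  e^(−rT) = 0.916282
E₀ = V₀·N(d₁) − D·e^(−rT)·N(d₂)
   = 517.3258·0.979832 − 227.9963·0.916282·0.938948 = 310.737535
B₀ = V₀ − E₀ = 517.3258 − 310.737535 = 206.588265
spread = −(1/T)·ln(B₀/D) − r = −(1/1.4079)·ln(206.588265/227.9963) − 0.0621 = 0.00793455

spread=0.0079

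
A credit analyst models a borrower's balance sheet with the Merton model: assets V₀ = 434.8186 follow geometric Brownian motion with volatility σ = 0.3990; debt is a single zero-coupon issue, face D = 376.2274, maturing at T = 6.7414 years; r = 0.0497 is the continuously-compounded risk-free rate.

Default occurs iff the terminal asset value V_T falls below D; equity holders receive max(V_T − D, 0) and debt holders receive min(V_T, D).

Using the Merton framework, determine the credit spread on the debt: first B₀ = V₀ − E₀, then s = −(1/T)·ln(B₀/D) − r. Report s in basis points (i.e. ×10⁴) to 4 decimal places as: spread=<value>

Apply the equity-as-call identities (strike 376.2274, horizon 6.7414 years):
d₁ = [ln(V₀/D) + (r + σ²/2)T] / (σ√T)
   = [ln(434.8186/376.2274) + (0.0497 + 0.5·0.3990²)·6.7414] / (0.3990·√6.7414)
   = [0.144735 + 0.871666] / 1.035972 = 0.981109
d₂ = d₁ − σ√T = 0.981109 − 1.035972 = -0.054863
N(d₁) = 0.836731,  N(d₂) = 0.478124,  e^(−rT) = 0.715304
E₀ = V₀·N(d₁) − D·e^(−rT)·N(d₂)
   = 434.8186·0.836731 − 376.2274·0.715304·0.478124 = 235.154731
B₀ = V₀ − E₀ = 434.8186 − 235.154731 = 199.663869
spread = −(1/T)·ln(B₀/D) − r = −(1/6.7414)·ln(199.663869/376.2274) − 0.0497 = 0.04428025
in basis points: 0.04428025 × 10⁴ = 442.8025 bp

spread=442.8025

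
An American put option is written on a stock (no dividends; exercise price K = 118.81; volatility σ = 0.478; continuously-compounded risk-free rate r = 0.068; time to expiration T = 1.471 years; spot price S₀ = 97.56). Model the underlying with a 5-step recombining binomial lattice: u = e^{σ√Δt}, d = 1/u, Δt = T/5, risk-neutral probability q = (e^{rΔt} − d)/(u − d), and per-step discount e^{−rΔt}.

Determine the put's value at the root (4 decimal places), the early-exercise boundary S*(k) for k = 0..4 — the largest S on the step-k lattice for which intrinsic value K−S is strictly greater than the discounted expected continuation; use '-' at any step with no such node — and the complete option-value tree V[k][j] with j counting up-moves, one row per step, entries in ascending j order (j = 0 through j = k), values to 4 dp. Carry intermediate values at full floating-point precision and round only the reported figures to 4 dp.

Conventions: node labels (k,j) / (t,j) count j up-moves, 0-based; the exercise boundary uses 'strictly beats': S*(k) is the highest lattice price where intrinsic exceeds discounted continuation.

price = 30.7513
boundary = - - 58.0864 75.2789 58.0864
tree:
30.7513
44.2291 17.1104
60.7236 27.8160 5.9634
73.9896 43.5311 11.5681 0.0000
84.2259 60.7236 22.4404 0.0000 0.0000
92.1243 73.9896 43.5311 0.0000 0.0000 0.0000

params: Δt=0.29420 u=1.29598 d=0.77162 q=0.47408 e^(-rΔt)=0.98019
t_5 payoffs: 92.1243 73.9896 43.5311 0.0000 0.0000 0.0000
t_4: node(4,0) S=34.5841 payoff=84.2259 vs cont=81.8726 → 84.2259 [stop]  node(4,1) S=58.0864 payoff=60.7236 vs cont=58.3704 → 60.7236 [stop]  node(4,2) S=97.5600 payoff=21.2500 vs cont=22.4404 → 22.4404 [wait]  node(4,3) S=163.8586 payoff=0.0000 vs cont=0.0000 → 0.0000 [wait]  node(4,4) S=275.2116 payoff=0.0000 vs cont=0.0000 → 0.0000 [wait]  ⇒ S*(4)=58.0864
t_3: node(3,0) S=44.8204 payoff=73.9896 vs cont=71.6364 → 73.9896 [stop]  node(3,1) S=75.2789 payoff=43.5311 vs cont=41.7311 → 43.5311 [stop]  node(3,2) S=126.4359 payoff=0.0000 vs cont=11.5681 → 11.5681 [wait]  node(3,3) S=212.3577 payoff=0.0000 vs cont=0.0000 → 0.0000 [wait]  ⇒ S*(3)=75.2789
t_2: node(2,0) S=58.0864 payoff=60.7236 vs cont=58.3704 → 60.7236 [stop]  node(2,1) S=97.5600 payoff=21.2500 vs cont=27.8160 → 27.8160 [wait]  node(2,2) S=163.8586 payoff=0.0000 vs cont=5.9634 → 5.9634 [wait]  ⇒ S*(2)=58.0864
t_1: node(1,0) S=75.2789 payoff=43.5311 vs cont=44.2291 → 44.2291 [wait]  node(1,1) S=126.4359 payoff=0.0000 vs cont=17.1104 → 17.1104 [wait]  ⇒ S*(1)=-
t_0: node(0,0) S=97.5600 payoff=21.2500 vs cont=30.7513 → 30.7513 [wait]  ⇒ S*(0)=-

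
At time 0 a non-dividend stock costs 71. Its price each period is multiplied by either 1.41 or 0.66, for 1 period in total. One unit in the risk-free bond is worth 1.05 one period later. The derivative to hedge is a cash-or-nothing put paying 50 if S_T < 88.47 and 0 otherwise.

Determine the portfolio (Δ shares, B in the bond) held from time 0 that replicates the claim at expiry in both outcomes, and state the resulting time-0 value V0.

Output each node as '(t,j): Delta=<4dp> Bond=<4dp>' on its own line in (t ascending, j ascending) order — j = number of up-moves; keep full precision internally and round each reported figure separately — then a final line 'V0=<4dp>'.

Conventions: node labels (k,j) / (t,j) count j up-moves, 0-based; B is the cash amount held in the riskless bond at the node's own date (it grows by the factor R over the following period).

(0,0): Delta=-0.9390 Bond=89.5238
V0=22.8571

Arbitrage-free pricing uses the up-move probability p* = (R−d)/(u−d) = 0.5200, discounting each step at R = 1.05.
Expiry values: V(1,0)=50.0000, V(1,1)=0.0000
(0,0): S=71.0000. Δ = (V_up−V_dn)/(S_up−S_dn) = (0.0000−50.0000)/(100.1100−46.8600) = -0.9390. V = [p*·0.0000 + (1−p*)·50.0000]/1.05 = 22.8571. B = V − Δ·S = 89.5238.
As a check, the time-0 holding Δ(0,0)·S0 + B(0,0) comes to 22.8571 — exactly V0.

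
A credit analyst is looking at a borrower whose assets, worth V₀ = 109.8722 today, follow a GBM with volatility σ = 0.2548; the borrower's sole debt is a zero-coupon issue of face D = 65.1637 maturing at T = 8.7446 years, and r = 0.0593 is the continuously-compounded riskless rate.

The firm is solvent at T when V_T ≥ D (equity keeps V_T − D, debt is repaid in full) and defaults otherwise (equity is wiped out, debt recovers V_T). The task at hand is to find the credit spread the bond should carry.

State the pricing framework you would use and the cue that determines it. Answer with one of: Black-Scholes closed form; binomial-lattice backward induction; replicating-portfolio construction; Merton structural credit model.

Key observation: the asked-for credit quantity lives on the firm's capital structure — asset value, asset volatility, debt face 65.1637 — which is the structural model's domain.

framework: Merton structural credit model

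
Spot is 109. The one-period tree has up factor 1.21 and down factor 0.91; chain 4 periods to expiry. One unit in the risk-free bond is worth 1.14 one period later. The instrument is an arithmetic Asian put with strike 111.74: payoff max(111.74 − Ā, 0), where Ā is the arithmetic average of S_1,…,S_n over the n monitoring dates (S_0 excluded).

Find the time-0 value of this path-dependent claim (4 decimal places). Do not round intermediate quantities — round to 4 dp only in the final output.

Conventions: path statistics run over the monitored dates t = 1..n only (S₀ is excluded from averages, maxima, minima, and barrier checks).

price = 0.3282

No-arbitrage gives p* = (R−d)/(u−d) = 0.7667: enumerate every path, weight its payoff by its p*-probability, and discount by R^4.
Enumerate all 2^4 = 16 price paths (U = up ×1.21, D = down ×0.91); each path with k up-moves has probability p*^k·(1−p*)^(4−k).
DDDD: Ā=86.5847, payoff=25.1553, prob=0.002964
UDDD: Ā=115.1291, payoff=0.0000, prob=0.009740
DUDD: Ā=106.9541, payoff=4.7859, prob=0.009740
UUDD: Ā=142.2137, payoff=0.0000, prob=0.032001
DDUD: Ā=99.5149, payoff=12.2251, prob=0.009740
UDUD: Ā=132.3220, payoff=0.0000, prob=0.032001
DUUD: Ā=124.1470, payoff=0.0000, prob=0.032001
UUUD: Ā=165.0745, payoff=0.0000, prob=0.105147
DDDU: Ā=92.7452, payoff=18.9948, prob=0.009740
UDDU: Ā=123.3205, payoff=0.0000, prob=0.032001
DUDU: Ā=115.1455, payoff=0.0000, prob=0.032001
UUDU: Ā=153.1055, payoff=0.0000, prob=0.105147
DDUU: Ā=107.7062, payoff=4.0338, prob=0.032001
UDUU: Ā=143.2138, payoff=0.0000, prob=0.105147
DUUU: Ā=135.0388, payoff=0.0000, prob=0.105147
UUUU: Ā=179.5571, payoff=0.0000, prob=0.345483
Price = Σ prob·payoff / R^4 = 0.554330 / 1.688960 = 0.3282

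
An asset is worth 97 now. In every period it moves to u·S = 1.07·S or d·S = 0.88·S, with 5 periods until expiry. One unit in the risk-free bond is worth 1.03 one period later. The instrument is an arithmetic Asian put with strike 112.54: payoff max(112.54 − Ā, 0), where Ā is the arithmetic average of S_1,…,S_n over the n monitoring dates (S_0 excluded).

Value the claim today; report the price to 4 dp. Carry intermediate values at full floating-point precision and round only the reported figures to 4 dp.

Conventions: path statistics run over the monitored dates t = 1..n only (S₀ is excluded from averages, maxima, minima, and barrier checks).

Set p* = 0.7895 (from d < R < u); the path-dependent value is the discounted p*-expectation over all price paths.
Enumerate all 2^5 = 32 price paths (U = up ×1.07, D = down ×0.88); each path with k up-moves has probability p*^k·(1−p*)^(5−k).
DDDDD: Ā=67.1880, payoff=45.3520, prob=0.000414
UDDDD: Ā=81.6945, payoff=30.8455, prob=0.001551
DUDDD: Ā=78.0085, payoff=34.5315, prob=0.001551
UUDDD: Ā=94.8513, payoff=17.6887, prob=0.005816
DDUDD: Ā=74.7648, payoff=37.7752, prob=0.001551
UDUDD: Ā=90.9072, payoff=21.6328, prob=0.005816
DUUDD: Ā=87.2212, payoff=25.3188, prob=0.005816
UUUDD: Ā=106.0531, payoff=6.4869, prob=0.021808
DDDUD: Ā=71.9104, payoff=40.6296, prob=0.001551
UDDUD: Ā=87.4365, payoff=25.1035, prob=0.005816
DUDUD: Ā=83.7505, payoff=28.7895, prob=0.005816
UUDUD: Ā=101.8330, payoff=10.7070, prob=0.021808
DDUUD: Ā=80.5068, payoff=32.0332, prob=0.005816
UDUUD: Ā=97.8890, payoff=14.6510, prob=0.021808
DUUUD: Ā=94.2030, payoff=18.3370, prob=0.021808
UUUUD: Ā=114.5422, payoff=0.0000, prob=0.081782
DDDDU: Ā=69.3985, payoff=43.1415, prob=0.001551
UDDDU: Ā=84.3822, payoff=28.1578, prob=0.005816
DUDDU: Ā=80.6962, payoff=31.8438, prob=0.005816
UUDDU: Ā=98.1193, payoff=14.4207, prob=0.021808
DDUDU: Ā=77.4526, payoff=35.0874, prob=0.005816
UDUDU: Ā=94.1753, payoff=18.3647, prob=0.021808
DUUDU: Ā=90.4893, payoff=22.0507, prob=0.021808
UUUDU: Ā=110.0267, payoff=2.5133, prob=0.081782
DDDUU: Ā=74.5981, payoff=37.9419, prob=0.005816
UDDUU: Ā=90.7045, payoff=21.8355, prob=0.021808
DUDUU: Ā=87.0185, payoff=25.5215, prob=0.021808
UUDUU: Ā=105.8066, payoff=6.7334, prob=0.081782
DDUUU: Ā=83.7749, payoff=28.7651, prob=0.021808
UDUUU: Ā=101.8626, payoff=10.6774, prob=0.081782
DUUUU: Ā=98.1766, payoff=14.3634, prob=0.081782
UUUUU: Ā=119.3738, payoff=0.0000, prob=0.306682
Price = Σ prob·payoff / R^5 = 8.712412 / 1.159274 = 7.5154

price = 7.5154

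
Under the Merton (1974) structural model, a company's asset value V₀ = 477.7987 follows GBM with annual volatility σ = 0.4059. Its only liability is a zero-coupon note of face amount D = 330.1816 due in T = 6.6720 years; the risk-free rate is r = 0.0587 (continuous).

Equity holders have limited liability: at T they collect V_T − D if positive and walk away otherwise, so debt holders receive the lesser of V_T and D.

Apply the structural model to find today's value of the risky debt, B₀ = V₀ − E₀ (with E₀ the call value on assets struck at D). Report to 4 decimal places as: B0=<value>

With assets at 477.7987 and a single debt payment of 330.1816 at 6.6720 years:
d₁ = [ln(V₀/D) + (r + σ²/2)T] / (σ√T)
   = [ln(477.7987/330.1816) + (0.0587 + 0.5·0.4059²)·6.6720] / (0.4059·√6.6720)
   = [0.369547 + 0.941268] / 1.048448 = 1.250243
d₂ = d₁ − σ√T = 1.250243 − 1.048448 = 0.201794
N(d₁) = 0.894395,  N(d₂) = 0.579961,  e^(−rT) = 0.675943
E₀ = V₀·N(d₁) − D·e^(−rT)·N(d₂)
   = 477.7987·0.894395 − 330.1816·0.675943·0.579961 = 297.902505
B₀ = V₀ − E₀ = 477.7987 − 297.902505 = 179.896195

B0=179.8962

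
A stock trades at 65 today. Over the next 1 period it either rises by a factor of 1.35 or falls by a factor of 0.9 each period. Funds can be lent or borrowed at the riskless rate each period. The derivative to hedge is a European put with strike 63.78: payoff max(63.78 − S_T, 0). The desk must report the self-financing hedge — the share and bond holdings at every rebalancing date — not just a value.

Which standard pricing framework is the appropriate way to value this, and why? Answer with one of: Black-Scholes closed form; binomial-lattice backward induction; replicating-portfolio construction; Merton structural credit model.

framework: replicating-portfolio construction

Key observation: what is demanded is not a single number but the (Δ, B) position at each node of the 1.35/0.9 tree starting at 65; constructing those positions is the replicating-portfolio method.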